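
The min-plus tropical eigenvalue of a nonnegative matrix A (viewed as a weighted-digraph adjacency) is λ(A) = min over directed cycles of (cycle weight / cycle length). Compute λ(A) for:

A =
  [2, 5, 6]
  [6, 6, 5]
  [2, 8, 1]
λ(A) = 1

Enumerate directed cycles and compute their means (weight / length). Sample:
  cycle 0 → 0: weight = 2, length = 1, mean = 2/1 ≈ 2.000
  cycle 1 → 1: weight = 6, length = 1, mean = 6/1 ≈ 6.000
  cycle 2 → 2: weight = 1, length = 1, mean = 1/1 ≈ 1.000
  cycle 0 → 1 → 0: weight = 11, length = 2, mean = 11/2 ≈ 5.500
  cycle 0 → 2 → 0: weight = 8, length = 2, mean = 8/2 ≈ 4.000
  cycle 1 → 0 → 1: weight = 11, length = 2, mean = 11/2 ≈ 5.500
Minimum mean = 1.000, attained e.g. along the cycle 2 → 2 with weight 1 and length 1. So λ(A) = 1/1 = 1.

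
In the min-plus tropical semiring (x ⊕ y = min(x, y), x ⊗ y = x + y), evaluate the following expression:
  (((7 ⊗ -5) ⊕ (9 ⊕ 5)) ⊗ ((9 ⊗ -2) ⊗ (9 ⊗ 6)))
(((7 ⊗ -5) ⊕ (9 ⊕ 5)) ⊗ ((9 ⊗ -2) ⊗ (9 ⊗ 6))) = 24

Expand innermost to outermost. Recall ⊕ takes the minimum of its arguments and ⊗ takes their sum. Working out the expression (((7 ⊗ -5) ⊕ (9 ⊕ 5)) ⊗ ((9 ⊗ -2) ⊗ (9 ⊗ 6))) gives 24.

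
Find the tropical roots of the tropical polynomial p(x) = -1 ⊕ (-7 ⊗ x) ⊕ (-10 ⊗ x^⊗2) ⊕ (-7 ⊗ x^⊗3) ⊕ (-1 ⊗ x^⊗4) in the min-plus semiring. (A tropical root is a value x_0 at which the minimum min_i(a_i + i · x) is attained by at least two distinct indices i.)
Roots: {-6, -3, 3, 6}

Each tropical root is a break point of the lower envelope of the lines y = a_i + i · x (there are 5 lines, with slopes 0, 1, ..., 4). Only the lines that attain the minimum somewhere contribute to roots; other lines are dominated. Here the surviving (envelope) indices are i = 4, i = 3, i = 2, i = 1, i = 0.
Intersections between consecutive envelope lines give the roots: for adjacent envelope indices i < j the intersection is x = (a_i − a_j) / (j − i). Reading off the sorted break points: {-6, -3, 3, 6}.
Verification: at each break x_0, at least two indices attain the minimum of min_i(a_i + i · x_0).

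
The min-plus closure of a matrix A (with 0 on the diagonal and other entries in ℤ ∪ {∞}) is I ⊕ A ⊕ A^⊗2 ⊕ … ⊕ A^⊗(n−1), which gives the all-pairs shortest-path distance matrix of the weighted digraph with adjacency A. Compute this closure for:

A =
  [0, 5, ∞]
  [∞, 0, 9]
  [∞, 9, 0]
Closure =
  [0, 5, 14]
  [∞, 0, 9]
  [∞, 9, 0]

This is the Floyd-Warshall all-pairs shortest-path computation. For each intermediate vertex k = 0, 1, …, 2, update dist[i][j] ← min(dist[i][j], dist[i][k] + dist[k][j]). The final matrix gives, for each (i, j), the minimum total weight of any directed path from i to j (possibly empty when i = j).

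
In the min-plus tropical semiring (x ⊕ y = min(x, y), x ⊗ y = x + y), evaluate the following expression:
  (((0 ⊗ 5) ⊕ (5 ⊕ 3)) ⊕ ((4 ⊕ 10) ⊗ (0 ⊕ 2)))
(((0 ⊗ 5) ⊕ (5 ⊕ 3)) ⊕ ((4 ⊕ 10) ⊗ (0 ⊕ 2))) = 3

Expand innermost to outermost. Recall ⊕ takes the minimum of its arguments and ⊗ takes their sum. Working out the expression (((0 ⊗ 5) ⊕ (5 ⊕ 3)) ⊕ ((4 ⊕ 10) ⊗ (0 ⊕ 2))) gives 3.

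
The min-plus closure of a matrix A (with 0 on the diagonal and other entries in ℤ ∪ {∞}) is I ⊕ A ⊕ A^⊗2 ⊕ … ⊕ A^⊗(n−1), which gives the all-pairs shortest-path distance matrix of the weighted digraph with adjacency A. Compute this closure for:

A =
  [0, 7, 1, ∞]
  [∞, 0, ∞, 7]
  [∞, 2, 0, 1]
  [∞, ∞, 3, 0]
Closure =
  [0, 3, 1, 2]
  [∞, 0, 10, 7]
  [∞, 2, 0, 1]
  [∞, 5, 3, 0]

This is the Floyd-Warshall all-pairs shortest-path computation. For each intermediate vertex k = 0, 1, …, 3, update dist[i][j] ← min(dist[i][j], dist[i][k] + dist[k][j]). The final matrix gives, for each (i, j), the minimum total weight of any directed path from i to j (possibly empty when i = j).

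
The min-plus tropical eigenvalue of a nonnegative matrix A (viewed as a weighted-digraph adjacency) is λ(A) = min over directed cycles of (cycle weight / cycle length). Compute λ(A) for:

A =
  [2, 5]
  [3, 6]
λ(A) = 2

Enumerate directed cycles and compute their means (weight / length). Sample:
  cycle 0 → 0: weight = 2, length = 1, mean = 2/1 ≈ 2.000
  cycle 1 → 1: weight = 6, length = 1, mean = 6/1 ≈ 6.000
  cycle 0 → 1 → 0: weight = 8, length = 2, mean = 8/2 ≈ 4.000
  cycle 1 → 0 → 1: weight = 8, length = 2, mean = 8/2 ≈ 4.000
Minimum mean = 2.000, attained e.g. along the cycle 0 → 0 with weight 2 and length 1. So λ(A) = 2/1 = 2.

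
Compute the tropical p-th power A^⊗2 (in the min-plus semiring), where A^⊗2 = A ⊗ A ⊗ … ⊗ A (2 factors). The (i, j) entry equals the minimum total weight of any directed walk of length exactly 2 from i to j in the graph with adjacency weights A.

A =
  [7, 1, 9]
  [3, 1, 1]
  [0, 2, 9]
A^⊗2 =
  [4, 2, 2]
  [1, 2, 2]
  [5, 1, 3]

Each entry (A^⊗2)_ij equals the minimum over all length-2 walks i = v_0 → v_1 → … → v_2 = j of Σ_t A[v_t][v_{t+1}]. For example, for (i, j) = (0, 2) we minimise over 3 possible intermediate vertex sequences; the minimum is 2, attained along the walk 0 → 1 → 2.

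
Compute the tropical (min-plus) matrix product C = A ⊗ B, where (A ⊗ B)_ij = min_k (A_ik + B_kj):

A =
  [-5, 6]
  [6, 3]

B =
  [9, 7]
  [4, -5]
A ⊗ B =
  [4, 1]
  [7, -2]

Apply the min-plus product entry-by-entry:
  C[0][0] = min over k of (A[0][0] + B[0][0] = -5 + 9 = 4, A[0][1] + B[1][0] = 6 + 4 = 10) = 4 (attained at k = 0)
  C[0][1] = min over k of (A[0][0] + B[0][1] = -5 + 7 = 2, A[0][1] + B[1][1] = 6 + -5 = 1) = 1 (attained at k = 1)
  C[1][0] = min over k of (A[1][0] + B[0][0] = 6 + 9 = 15, A[1][1] + B[1][0] = 3 + 4 = 7) = 7 (attained at k = 1)
  C[1][1] = min over k of (A[1][0] + B[0][1] = 6 + 7 = 13, A[1][1] + B[1][1] = 3 + -5 = -2) = -2 (attained at k = 1)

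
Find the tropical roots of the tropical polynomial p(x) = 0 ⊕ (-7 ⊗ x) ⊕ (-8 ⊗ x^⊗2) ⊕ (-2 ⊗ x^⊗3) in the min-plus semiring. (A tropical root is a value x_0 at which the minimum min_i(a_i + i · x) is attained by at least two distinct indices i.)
Roots: {-6, 1, 7}

Each tropical root is a break point of the lower envelope of the lines y = a_i + i · x (there are 4 lines, with slopes 0, 1, ..., 3). Only the lines that attain the minimum somewhere contribute to roots; other lines are dominated. Here the surviving (envelope) indices are i = 3, i = 2, i = 1, i = 0.
Intersections between consecutive envelope lines give the roots: for adjacent envelope indices i < j the intersection is x = (a_i − a_j) / (j − i). Reading off the sorted break points: {-6, 1, 7}.
Verification: at each break x_0, at least two indices attain the minimum of min_i(a_i + i · x_0).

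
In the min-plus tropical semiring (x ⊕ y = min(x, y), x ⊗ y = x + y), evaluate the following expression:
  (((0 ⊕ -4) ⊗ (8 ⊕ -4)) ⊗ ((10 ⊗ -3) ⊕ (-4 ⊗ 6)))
(((0 ⊕ -4) ⊗ (8 ⊕ -4)) ⊗ ((10 ⊗ -3) ⊕ (-4 ⊗ 6))) = -6

Expand innermost to outermost. Recall ⊕ takes the minimum of its arguments and ⊗ takes their sum. Working out the expression (((0 ⊕ -4) ⊗ (8 ⊕ -4)) ⊗ ((10 ⊗ -3) ⊕ (-4 ⊗ 6))) gives -6.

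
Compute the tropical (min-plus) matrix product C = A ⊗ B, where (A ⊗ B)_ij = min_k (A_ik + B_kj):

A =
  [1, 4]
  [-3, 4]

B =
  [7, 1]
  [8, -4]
A ⊗ B =
  [8, 0]
  [4, -2]

Apply the min-plus product entry-by-entry:
  C[0][0] = min over k of (A[0][0] + B[0][0] = 1 + 7 = 8, A[0][1] + B[1][0] = 4 + 8 = 12) = 8 (attained at k = 0)
  C[0][1] = min over k of (A[0][0] + B[0][1] = 1 + 1 = 2, A[0][1] + B[1][1] = 4 + -4 = 0) = 0 (attained at k = 1)
  C[1][0] = min over k of (A[1][0] + B[0][0] = -3 + 7 = 4, A[1][1] + B[1][0] = 4 + 8 = 12) = 4 (attained at k = 0)
  C[1][1] = min over k of (A[1][0] + B[0][1] = -3 + 1 = -2, A[1][1] + B[1][1] = 4 + -4 = 0) = -2 (attained at k = 0)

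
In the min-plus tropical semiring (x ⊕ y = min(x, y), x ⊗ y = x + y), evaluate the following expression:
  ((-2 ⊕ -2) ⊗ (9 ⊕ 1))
((-2 ⊕ -2) ⊗ (9 ⊕ 1)) = -1

Expand innermost to outermost. Recall ⊕ takes the minimum of its arguments and ⊗ takes their sum. Working out the expression ((-2 ⊕ -2) ⊗ (9 ⊕ 1)) gives -1.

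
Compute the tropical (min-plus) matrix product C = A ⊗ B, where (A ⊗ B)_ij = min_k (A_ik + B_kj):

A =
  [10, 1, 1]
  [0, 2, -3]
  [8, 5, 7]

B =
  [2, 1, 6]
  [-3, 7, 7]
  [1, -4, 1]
A ⊗ B =
  [-2, -3, 2]
  [-2, -7, -2]
  [2, 3, 8]

Apply the min-plus product entry-by-entry:
  C[0][0] = min over k of (A[0][0] + B[0][0] = 10 + 2 = 12, A[0][1] + B[1][0] = 1 + -3 = -2, A[0][2] + B[2][0] = 1 + 1 = 2) = -2 (attained at k = 1)
  C[0][1] = min over k of (A[0][0] + B[0][1] = 10 + 1 = 11, A[0][1] + B[1][1] = 1 + 7 = 8, A[0][2] + B[2][1] = 1 + -4 = -3) = -3 (attained at k = 2)
  C[0][2] = min over k of (A[0][0] + B[0][2] = 10 + 6 = 16, A[0][1] + B[1][2] = 1 + 7 = 8, A[0][2] + B[2][2] = 1 + 1 = 2) = 2 (attained at k = 2)
  C[1][0] = min over k of (A[1][0] + B[0][0] = 0 + 2 = 2, A[1][1] + B[1][0] = 2 + -3 = -1, A[1][2] + B[2][0] = -3 + 1 = -2) = -2 (attained at k = 2)
  C[1][1] = min over k of (A[1][0] + B[0][1] = 0 + 1 = 1, A[1][1] + B[1][1] = 2 + 7 = 9, A[1][2] + B[2][1] = -3 + -4 = -7) = -7 (attained at k = 2)
  C[1][2] = min over k of (A[1][0] + B[0][2] = 0 + 6 = 6, A[1][1] + B[1][2] = 2 + 7 = 9, A[1][2] + B[2][2] = -3 + 1 = -2) = -2 (attained at k = 2)
  C[2][0] = min over k of (A[2][0] + B[0][0] = 8 + 2 = 10, A[2][1] + B[1][0] = 5 + -3 = 2, A[2][2] + B[2][0] = 7 + 1 = 8) = 2 (attained at k = 1)
  C[2][1] = min over k of (A[2][0] + B[0][1] = 8 + 1 = 9, A[2][1] + B[1][1] = 5 + 7 = 12, A[2][2] + B[2][1] = 7 + -4 = 3) = 3 (attained at k = 2)
  C[2][2] = min over k of (A[2][0] + B[0][2] = 8 + 6 = 14, A[2][1] + B[1][2] = 5 + 7 = 12, A[2][2] + B[2][2] = 7 + 1 = 8) = 8 (attained at k = 2)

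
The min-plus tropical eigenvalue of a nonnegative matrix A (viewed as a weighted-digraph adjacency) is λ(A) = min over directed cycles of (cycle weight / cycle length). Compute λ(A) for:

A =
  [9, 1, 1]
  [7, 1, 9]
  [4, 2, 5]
λ(A) = 1

Enumerate directed cycles and compute their means (weight / length). Sample:
  cycle 0 → 0: weight = 9, length = 1, mean = 9/1 ≈ 9.000
  cycle 1 → 1: weight = 1, length = 1, mean = 1/1 ≈ 1.000
  cycle 2 → 2: weight = 5, length = 1, mean = 5/1 ≈ 5.000
  cycle 0 → 1 → 0: weight = 8, length = 2, mean = 8/2 ≈ 4.000
  cycle 0 → 2 → 0: weight = 5, length = 2, mean = 5/2 ≈ 2.500
  cycle 1 → 0 → 1: weight = 8, length = 2, mean = 8/2 ≈ 4.000
Minimum mean = 1.000, attained e.g. along the cycle 1 → 1 with weight 1 and length 1. So λ(A) = 1/1 = 1.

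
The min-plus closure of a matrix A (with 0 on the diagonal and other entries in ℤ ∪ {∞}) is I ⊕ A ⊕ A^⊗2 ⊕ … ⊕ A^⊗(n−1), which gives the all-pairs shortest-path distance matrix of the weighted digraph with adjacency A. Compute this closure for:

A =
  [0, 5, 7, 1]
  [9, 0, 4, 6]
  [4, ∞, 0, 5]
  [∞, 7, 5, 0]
Closure =
  [0, 5, 6, 1]
  [8, 0, 4, 6]
  [4, 9, 0, 5]
  [9, 7, 5, 0]

This is the Floyd-Warshall all-pairs shortest-path computation. For each intermediate vertex k = 0, 1, …, 3, update dist[i][j] ← min(dist[i][j], dist[i][k] + dist[k][j]). The final matrix gives, for each (i, j), the minimum total weight of any directed path from i to j (possibly empty when i = j).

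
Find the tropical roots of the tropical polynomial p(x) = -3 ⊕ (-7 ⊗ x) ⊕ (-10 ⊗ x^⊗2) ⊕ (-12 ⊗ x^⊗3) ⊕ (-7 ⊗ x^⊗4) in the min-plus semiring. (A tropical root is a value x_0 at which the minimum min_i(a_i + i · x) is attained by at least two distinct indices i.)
Roots: {-5, 2, 3, 4}

Each tropical root is a break point of the lower envelope of the lines y = a_i + i · x (there are 5 lines, with slopes 0, 1, ..., 4). Only the lines that attain the minimum somewhere contribute to roots; other lines are dominated. Here the surviving (envelope) indices are i = 4, i = 3, i = 2, i = 1, i = 0.
Intersections between consecutive envelope lines give the roots: for adjacent envelope indices i < j the intersection is x = (a_i − a_j) / (j − i). Reading off the sorted break points: {-5, 2, 3, 4}.
Verification: at each break x_0, at least two indices attain the minimum of min_i(a_i + i · x_0).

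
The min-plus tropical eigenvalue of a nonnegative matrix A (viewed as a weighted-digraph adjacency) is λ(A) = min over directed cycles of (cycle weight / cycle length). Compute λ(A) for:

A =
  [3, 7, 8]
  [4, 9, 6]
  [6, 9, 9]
λ(A) = 3

Enumerate directed cycles and compute their means (weight / length). Sample:
  cycle 0 → 0: weight = 3, length = 1, mean = 3/1 ≈ 3.000
  cycle 1 → 1: weight = 9, length = 1, mean = 9/1 ≈ 9.000
  cycle 2 → 2: weight = 9, length = 1, mean = 9/1 ≈ 9.000
  cycle 0 → 1 → 0: weight = 11, length = 2, mean = 11/2 ≈ 5.500
  cycle 0 → 2 → 0: weight = 14, length = 2, mean = 14/2 ≈ 7.000
  cycle 1 → 0 → 1: weight = 11, length = 2, mean = 11/2 ≈ 5.500
Minimum mean = 3.000, attained e.g. along the cycle 0 → 0 with weight 3 and length 1. So λ(A) = 3/1 = 3.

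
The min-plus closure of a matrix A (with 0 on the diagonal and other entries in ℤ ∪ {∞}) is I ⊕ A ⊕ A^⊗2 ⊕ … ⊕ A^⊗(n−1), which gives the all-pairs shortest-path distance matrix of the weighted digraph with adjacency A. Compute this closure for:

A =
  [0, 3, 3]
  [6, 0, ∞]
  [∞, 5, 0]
Closure =
  [0, 3, 3]
  [6, 0, 9]
  [11, 5, 0]

This is the Floyd-Warshall all-pairs shortest-path computation. For each intermediate vertex k = 0, 1, …, 2, update dist[i][j] ← min(dist[i][j], dist[i][k] + dist[k][j]). The final matrix gives, for each (i, j), the minimum total weight of any directed path from i to j (possibly empty when i = j).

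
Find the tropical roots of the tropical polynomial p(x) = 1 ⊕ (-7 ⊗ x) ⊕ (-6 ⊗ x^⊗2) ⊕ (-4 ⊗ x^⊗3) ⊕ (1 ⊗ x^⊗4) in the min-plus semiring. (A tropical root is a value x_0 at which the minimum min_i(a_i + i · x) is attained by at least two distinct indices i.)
Roots: {-5, -2, -1, 8}

Each tropical root is a break point of the lower envelope of the lines y = a_i + i · x (there are 5 lines, with slopes 0, 1, ..., 4). Only the lines that attain the minimum somewhere contribute to roots; other lines are dominated. Here the surviving (envelope) indices are i = 4, i = 3, i = 2, i = 1, i = 0.
Intersections between consecutive envelope lines give the roots: for adjacent envelope indices i < j the intersection is x = (a_i − a_j) / (j − i). Reading off the sorted break points: {-5, -2, -1, 8}.
Verification: at each break x_0, at least two indices attain the minimum of min_i(a_i + i · x_0).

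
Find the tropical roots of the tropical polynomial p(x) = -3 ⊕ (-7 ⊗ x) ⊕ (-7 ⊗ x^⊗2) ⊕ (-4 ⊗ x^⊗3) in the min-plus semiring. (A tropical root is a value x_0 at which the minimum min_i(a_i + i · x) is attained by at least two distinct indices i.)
Roots: {-3, 0, 4}

Each tropical root is a break point of the lower envelope of the lines y = a_i + i · x (there are 4 lines, with slopes 0, 1, ..., 3). Only the lines that attain the minimum somewhere contribute to roots; other lines are dominated. Here the surviving (envelope) indices are i = 3, i = 2, i = 1, i = 0.
Intersections between consecutive envelope lines give the roots: for adjacent envelope indices i < j the intersection is x = (a_i − a_j) / (j − i). Reading off the sorted break points: {-3, 0, 4}.
Verification: at each break x_0, at least two indices attain the minimum of min_i(a_i + i · x_0).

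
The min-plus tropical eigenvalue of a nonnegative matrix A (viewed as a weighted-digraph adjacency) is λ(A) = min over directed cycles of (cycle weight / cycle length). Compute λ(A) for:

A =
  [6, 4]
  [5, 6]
λ(A) = 9/2

Enumerate directed cycles and compute their means (weight / length). Sample:
  cycle 0 → 0: weight = 6, length = 1, mean = 6/1 ≈ 6.000
  cycle 1 → 1: weight = 6, length = 1, mean = 6/1 ≈ 6.000
  cycle 0 → 1 → 0: weight = 9, length = 2, mean = 9/2 ≈ 4.500
  cycle 1 → 0 → 1: weight = 9, length = 2, mean = 9/2 ≈ 4.500
Minimum mean = 4.500, attained e.g. along the cycle 0 → 1 → 0 with weight 9 and length 2. So λ(A) = 9/2 = 9/2.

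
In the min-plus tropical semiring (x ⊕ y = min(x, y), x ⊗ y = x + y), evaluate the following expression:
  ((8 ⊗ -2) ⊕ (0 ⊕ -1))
((8 ⊗ -2) ⊕ (0 ⊕ -1)) = -1

Expand innermost to outermost. Recall ⊕ takes the minimum of its arguments and ⊗ takes their sum. Working out the expression ((8 ⊗ -2) ⊕ (0 ⊕ -1)) gives -1.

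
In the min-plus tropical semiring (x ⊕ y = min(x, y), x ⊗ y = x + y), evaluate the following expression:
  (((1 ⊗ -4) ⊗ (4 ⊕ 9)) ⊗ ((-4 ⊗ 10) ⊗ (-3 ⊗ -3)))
(((1 ⊗ -4) ⊗ (4 ⊕ 9)) ⊗ ((-4 ⊗ 10) ⊗ (-3 ⊗ -3))) = 1

Expand innermost to outermost. Recall ⊕ takes the minimum of its arguments and ⊗ takes their sum. Working out the expression (((1 ⊗ -4) ⊗ (4 ⊕ 9)) ⊗ ((-4 ⊗ 10) ⊗ (-3 ⊗ -3))) gives 1.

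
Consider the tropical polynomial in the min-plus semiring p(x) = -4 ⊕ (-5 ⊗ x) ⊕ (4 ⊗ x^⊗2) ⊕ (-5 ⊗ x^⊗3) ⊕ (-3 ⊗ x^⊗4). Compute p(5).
p(5) = -4

A tropical monomial a ⊗ x^⊗i evaluates to a + i · x. Evaluating each term at x = 5:
  Term 0 contributes -4 + 0 · 5 = -4
  Term 1 contributes -5 + 1 · 5 = 0
  Term 2 contributes 4 + 2 · 5 = 14
  Term 3 contributes -5 + 3 · 5 = 10
  Term 4 contributes -3 + 4 · 5 = 17
p(5) = ⊕ of these = min[-4, 0, 14, 10, 17] = -4.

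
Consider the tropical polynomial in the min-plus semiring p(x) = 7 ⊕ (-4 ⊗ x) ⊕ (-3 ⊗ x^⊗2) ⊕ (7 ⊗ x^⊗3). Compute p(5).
p(5) = 1

A tropical monomial a ⊗ x^⊗i evaluates to a + i · x. Evaluating each term at x = 5:
  Term 0 contributes 7 + 0 · 5 = 7
  Term 1 contributes -4 + 1 · 5 = 1
  Term 2 contributes -3 + 2 · 5 = 7
  Term 3 contributes 7 + 3 · 5 = 22
p(5) = ⊕ of these = min[7, 1, 7, 22] = 1.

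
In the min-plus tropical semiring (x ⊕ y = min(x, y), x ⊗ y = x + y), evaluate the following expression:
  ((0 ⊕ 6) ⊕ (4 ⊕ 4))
((0 ⊕ 6) ⊕ (4 ⊕ 4)) = 0

Expand innermost to outermost. Recall ⊕ takes the minimum of its arguments and ⊗ takes their sum. Working out the expression ((0 ⊕ 6) ⊕ (4 ⊕ 4)) gives 0.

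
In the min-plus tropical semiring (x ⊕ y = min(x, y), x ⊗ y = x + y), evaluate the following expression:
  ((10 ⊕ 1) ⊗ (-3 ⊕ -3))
((10 ⊕ 1) ⊗ (-3 ⊕ -3)) = -2

Expand innermost to outermost. Recall ⊕ takes the minimum of its arguments and ⊗ takes their sum. Working out the expression ((10 ⊕ 1) ⊗ (-3 ⊕ -3)) gives -2.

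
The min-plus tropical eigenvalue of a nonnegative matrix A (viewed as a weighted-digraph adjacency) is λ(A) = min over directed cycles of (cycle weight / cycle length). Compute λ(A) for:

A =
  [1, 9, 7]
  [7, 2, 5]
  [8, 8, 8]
λ(A) = 1

Enumerate directed cycles and compute their means (weight / length). Sample:
  cycle 0 → 0: weight = 1, length = 1, mean = 1/1 ≈ 1.000
  cycle 1 → 1: weight = 2, length = 1, mean = 2/1 ≈ 2.000
  cycle 2 → 2: weight = 8, length = 1, mean = 8/1 ≈ 8.000
  cycle 0 → 1 → 0: weight = 16, length = 2, mean = 16/2 ≈ 8.000
  cycle 0 → 2 → 0: weight = 15, length = 2, mean = 15/2 ≈ 7.500
  cycle 1 → 0 → 1: weight = 16, length = 2, mean = 16/2 ≈ 8.000
Minimum mean = 1.000, attained e.g. along the cycle 0 → 0 with weight 1 and length 1. So λ(A) = 1/1 = 1.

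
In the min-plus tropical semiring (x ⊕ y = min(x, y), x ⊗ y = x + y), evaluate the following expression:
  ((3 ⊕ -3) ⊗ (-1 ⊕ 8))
((3 ⊕ -3) ⊗ (-1 ⊕ 8)) = -4

Expand innermost to outermost. Recall ⊕ takes the minimum of its arguments and ⊗ takes their sum. Working out the expression ((3 ⊕ -3) ⊗ (-1 ⊕ 8)) gives -4.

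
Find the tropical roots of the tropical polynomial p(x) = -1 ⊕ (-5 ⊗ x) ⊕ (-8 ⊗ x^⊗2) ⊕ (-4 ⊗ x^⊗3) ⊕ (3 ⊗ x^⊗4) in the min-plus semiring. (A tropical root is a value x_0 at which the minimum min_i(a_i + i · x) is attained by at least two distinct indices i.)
Roots: {-7, -4, 3, 4}

Each tropical root is a break point of the lower envelope of the lines y = a_i + i · x (there are 5 lines, with slopes 0, 1, ..., 4). Only the lines that attain the minimum somewhere contribute to roots; other lines are dominated. Here the surviving (envelope) indices are i = 4, i = 3, i = 2, i = 1, i = 0.
Intersections between consecutive envelope lines give the roots: for adjacent envelope indices i < j the intersection is x = (a_i − a_j) / (j − i). Reading off the sorted break points: {-7, -4, 3, 4}.
Verification: at each break x_0, at least two indices attain the minimum of min_i(a_i + i · x_0).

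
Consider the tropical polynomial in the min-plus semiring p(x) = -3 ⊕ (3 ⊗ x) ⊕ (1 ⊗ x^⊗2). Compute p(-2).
p(-2) = -3

A tropical monomial a ⊗ x^⊗i evaluates to a + i · x. Evaluating each term at x = -2:
  Term 0 contributes -3 + 0 · -2 = -3
  Term 1 contributes 3 + 1 · -2 = 1
  Term 2 contributes 1 + 2 · -2 = -3
p(-2) = ⊕ of these = min[-3, 1, -3] = -3.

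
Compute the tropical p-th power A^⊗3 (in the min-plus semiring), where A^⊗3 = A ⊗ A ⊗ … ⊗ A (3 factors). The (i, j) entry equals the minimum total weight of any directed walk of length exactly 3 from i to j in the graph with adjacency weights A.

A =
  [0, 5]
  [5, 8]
A^⊗3 =
  [0, 5]
  [5, 10]

Each entry (A^⊗3)_ij equals the minimum over all length-3 walks i = v_0 → v_1 → … → v_3 = j of Σ_t A[v_t][v_{t+1}]. For example, for (i, j) = (0, 1) we minimise over 4 possible intermediate vertex sequences; the minimum is 5, attained along the walk 0 → 0 → 0 → 1.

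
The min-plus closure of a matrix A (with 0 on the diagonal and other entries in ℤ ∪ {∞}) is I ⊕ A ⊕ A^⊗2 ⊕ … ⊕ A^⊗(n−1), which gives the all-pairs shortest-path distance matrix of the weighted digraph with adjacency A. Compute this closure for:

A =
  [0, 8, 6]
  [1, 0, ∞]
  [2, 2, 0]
Closure =
  [0, 8, 6]
  [1, 0, 7]
  [2, 2, 0]

This is the Floyd-Warshall all-pairs shortest-path computation. For each intermediate vertex k = 0, 1, …, 2, update dist[i][j] ← min(dist[i][j], dist[i][k] + dist[k][j]). The final matrix gives, for each (i, j), the minimum total weight of any directed path from i to j (possibly empty when i = j).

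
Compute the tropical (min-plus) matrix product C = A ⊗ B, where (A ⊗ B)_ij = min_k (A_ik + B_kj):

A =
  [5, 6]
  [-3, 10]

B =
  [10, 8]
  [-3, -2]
A ⊗ B =
  [3, 4]
  [7, 5]

Apply the min-plus product entry-by-entry:
  C[0][0] = min over k of (A[0][0] + B[0][0] = 5 + 10 = 15, A[0][1] + B[1][0] = 6 + -3 = 3) = 3 (attained at k = 1)
  C[0][1] = min over k of (A[0][0] + B[0][1] = 5 + 8 = 13, A[0][1] + B[1][1] = 6 + -2 = 4) = 4 (attained at k = 1)
  C[1][0] = min over k of (A[1][0] + B[0][0] = -3 + 10 = 7, A[1][1] + B[1][0] = 10 + -3 = 7) = 7 (attained at k = 0)
  C[1][1] = min over k of (A[1][0] + B[0][1] = -3 + 8 = 5, A[1][1] + B[1][1] = 10 + -2 = 8) = 5 (attained at k = 0)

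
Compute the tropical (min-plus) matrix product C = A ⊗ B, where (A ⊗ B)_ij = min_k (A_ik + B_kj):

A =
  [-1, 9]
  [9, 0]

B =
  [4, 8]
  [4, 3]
A ⊗ B =
  [3, 7]
  [4, 3]

Apply the min-plus product entry-by-entry:
  C[0][0] = min over k of (A[0][0] + B[0][0] = -1 + 4 = 3, A[0][1] + B[1][0] = 9 + 4 = 13) = 3 (attained at k = 0)
  C[0][1] = min over k of (A[0][0] + B[0][1] = -1 + 8 = 7, A[0][1] + B[1][1] = 9 + 3 = 12) = 7 (attained at k = 0)
  C[1][0] = min over k of (A[1][0] + B[0][0] = 9 + 4 = 13, A[1][1] + B[1][0] = 0 + 4 = 4) = 4 (attained at k = 1)
  C[1][1] = min over k of (A[1][0] + B[0][1] = 9 + 8 = 17, A[1][1] + B[1][1] = 0 + 3 = 3) = 3 (attained at k = 1)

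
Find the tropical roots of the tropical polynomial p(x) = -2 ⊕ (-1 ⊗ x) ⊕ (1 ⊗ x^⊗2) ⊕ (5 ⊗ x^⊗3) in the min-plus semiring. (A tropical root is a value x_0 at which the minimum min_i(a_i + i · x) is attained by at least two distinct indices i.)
Roots: {-4, -2, -1}

Each tropical root is a break point of the lower envelope of the lines y = a_i + i · x (there are 4 lines, with slopes 0, 1, ..., 3). Only the lines that attain the minimum somewhere contribute to roots; other lines are dominated. Here the surviving (envelope) indices are i = 3, i = 2, i = 1, i = 0.
Intersections between consecutive envelope lines give the roots: for adjacent envelope indices i < j the intersection is x = (a_i − a_j) / (j − i). Reading off the sorted break points: {-4, -2, -1}.
Verification: at each break x_0, at least two indices attain the minimum of min_i(a_i + i · x_0).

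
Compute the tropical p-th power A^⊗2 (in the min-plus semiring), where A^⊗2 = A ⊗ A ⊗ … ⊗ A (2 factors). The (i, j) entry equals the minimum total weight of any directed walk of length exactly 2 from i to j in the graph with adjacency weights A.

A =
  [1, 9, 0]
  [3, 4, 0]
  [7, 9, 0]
A^⊗2 =
  [2, 9, 0]
  [4, 8, 0]
  [7, 9, 0]

Each entry (A^⊗2)_ij equals the minimum over all length-2 walks i = v_0 → v_1 → … → v_2 = j of Σ_t A[v_t][v_{t+1}]. For example, for (i, j) = (0, 2) we minimise over 3 possible intermediate vertex sequences; the minimum is 0, attained along the walk 0 → 2 → 2.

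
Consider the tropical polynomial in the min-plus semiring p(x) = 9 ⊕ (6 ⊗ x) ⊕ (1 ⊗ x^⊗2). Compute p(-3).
p(-3) = -5

A tropical monomial a ⊗ x^⊗i evaluates to a + i · x. Evaluating each term at x = -3:
  Term 0 contributes 9 + 0 · -3 = 9
  Term 1 contributes 6 + 1 · -3 = 3
  Term 2 contributes 1 + 2 · -3 = -5
p(-3) = ⊕ of these = min[9, 3, -5] = -5.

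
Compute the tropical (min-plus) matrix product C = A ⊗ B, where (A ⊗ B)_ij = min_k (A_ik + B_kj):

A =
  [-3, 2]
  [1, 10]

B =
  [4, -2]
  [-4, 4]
A ⊗ B =
  [-2, -5]
  [5, -1]

Apply the min-plus product entry-by-entry:
  C[0][0] = min over k of (A[0][0] + B[0][0] = -3 + 4 = 1, A[0][1] + B[1][0] = 2 + -4 = -2) = -2 (attained at k = 1)
  C[0][1] = min over k of (A[0][0] + B[0][1] = -3 + -2 = -5, A[0][1] + B[1][1] = 2 + 4 = 6) = -5 (attained at k = 0)
  C[1][0] = min over k of (A[1][0] + B[0][0] = 1 + 4 = 5, A[1][1] + B[1][0] = 10 + -4 = 6) = 5 (attained at k = 0)
  C[1][1] = min over k of (A[1][0] + B[0][1] = 1 + -2 = -1, A[1][1] + B[1][1] = 10 + 4 = 14) = -1 (attained at k = 0)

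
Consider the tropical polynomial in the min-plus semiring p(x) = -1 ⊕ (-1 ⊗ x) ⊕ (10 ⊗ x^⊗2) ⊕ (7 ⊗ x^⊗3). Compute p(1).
p(1) = -1

A tropical monomial a ⊗ x^⊗i evaluates to a + i · x. Evaluating each term at x = 1:
  Term 0 contributes -1 + 0 · 1 = -1
  Term 1 contributes -1 + 1 · 1 = 0
  Term 2 contributes 10 + 2 · 1 = 12
  Term 3 contributes 7 + 3 · 1 = 10
p(1) = ⊕ of these = min[-1, 0, 12, 10] = -1.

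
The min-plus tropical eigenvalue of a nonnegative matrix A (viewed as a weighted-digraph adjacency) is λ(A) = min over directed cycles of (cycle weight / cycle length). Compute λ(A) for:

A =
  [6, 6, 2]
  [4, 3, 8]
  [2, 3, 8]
λ(A) = 2

Enumerate directed cycles and compute their means (weight / length). Sample:
  cycle 0 → 0: weight = 6, length = 1, mean = 6/1 ≈ 6.000
  cycle 1 → 1: weight = 3, length = 1, mean = 3/1 ≈ 3.000
  cycle 2 → 2: weight = 8, length = 1, mean = 8/1 ≈ 8.000
  cycle 0 → 1 → 0: weight = 10, length = 2, mean = 10/2 ≈ 5.000
  cycle 0 → 2 → 0: weight = 4, length = 2, mean = 4/2 ≈ 2.000
  cycle 1 → 0 → 1: weight = 10, length = 2, mean = 10/2 ≈ 5.000
Minimum mean = 2.000, attained e.g. along the cycle 0 → 2 → 0 with weight 4 and length 2. So λ(A) = 4/2 = 2.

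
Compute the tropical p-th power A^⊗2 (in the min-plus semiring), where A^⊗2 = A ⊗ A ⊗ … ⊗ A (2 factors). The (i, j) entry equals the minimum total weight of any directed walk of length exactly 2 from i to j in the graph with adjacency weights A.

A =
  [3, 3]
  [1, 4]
A^⊗2 =
  [4, 6]
  [4, 4]

Each entry (A^⊗2)_ij equals the minimum over all length-2 walks i = v_0 → v_1 → … → v_2 = j of Σ_t A[v_t][v_{t+1}]. For example, for (i, j) = (0, 1) we minimise over 2 possible intermediate vertex sequences; the minimum is 6, attained along the walk 0 → 0 → 1.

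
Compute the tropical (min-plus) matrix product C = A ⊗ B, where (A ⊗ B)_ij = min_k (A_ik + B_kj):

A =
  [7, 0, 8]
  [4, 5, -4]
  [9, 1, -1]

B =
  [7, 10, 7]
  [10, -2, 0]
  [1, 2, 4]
A ⊗ B =
  [9, -2, 0]
  [-3, -2, 0]
  [0, -1, 1]

Apply the min-plus product entry-by-entry:
  C[0][0] = min over k of (A[0][0] + B[0][0] = 7 + 7 = 14, A[0][1] + B[1][0] = 0 + 10 = 10, A[0][2] + B[2][0] = 8 + 1 = 9) = 9 (attained at k = 2)
  C[0][1] = min over k of (A[0][0] + B[0][1] = 7 + 10 = 17, A[0][1] + B[1][1] = 0 + -2 = -2, A[0][2] + B[2][1] = 8 + 2 = 10) = -2 (attained at k = 1)
  C[0][2] = min over k of (A[0][0] + B[0][2] = 7 + 7 = 14, A[0][1] + B[1][2] = 0 + 0 = 0, A[0][2] + B[2][2] = 8 + 4 = 12) = 0 (attained at k = 1)
  C[1][0] = min over k of (A[1][0] + B[0][0] = 4 + 7 = 11, A[1][1] + B[1][0] = 5 + 10 = 15, A[1][2] + B[2][0] = -4 + 1 = -3) = -3 (attained at k = 2)
  C[1][1] = min over k of (A[1][0] + B[0][1] = 4 + 10 = 14, A[1][1] + B[1][1] = 5 + -2 = 3, A[1][2] + B[2][1] = -4 + 2 = -2) = -2 (attained at k = 2)
  C[1][2] = min over k of (A[1][0] + B[0][2] = 4 + 7 = 11, A[1][1] + B[1][2] = 5 + 0 = 5, A[1][2] + B[2][2] = -4 + 4 = 0) = 0 (attained at k = 2)
  C[2][0] = min over k of (A[2][0] + B[0][0] = 9 + 7 = 16, A[2][1] + B[1][0] = 1 + 10 = 11, A[2][2] + B[2][0] = -1 + 1 = 0) = 0 (attained at k = 2)
  C[2][1] = min over k of (A[2][0] + B[0][1] = 9 + 10 = 19, A[2][1] + B[1][1] = 1 + -2 = -1, A[2][2] + B[2][1] = -1 + 2 = 1) = -1 (attained at k = 1)
  C[2][2] = min over k of (A[2][0] + B[0][2] = 9 + 7 = 16, A[2][1] + B[1][2] = 1 + 0 = 1, A[2][2] + B[2][2] = -1 + 4 = 3) = 1 (attained at k = 1)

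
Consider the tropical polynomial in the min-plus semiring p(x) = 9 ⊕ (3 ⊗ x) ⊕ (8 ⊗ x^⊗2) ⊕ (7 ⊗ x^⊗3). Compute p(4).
p(4) = 7

A tropical monomial a ⊗ x^⊗i evaluates to a + i · x. Evaluating each term at x = 4:
  Term 0 contributes 9 + 0 · 4 = 9
  Term 1 contributes 3 + 1 · 4 = 7
  Term 2 contributes 8 + 2 · 4 = 16
  Term 3 contributes 7 + 3 · 4 = 19
p(4) = ⊕ of these = min[9, 7, 16, 19] = 7.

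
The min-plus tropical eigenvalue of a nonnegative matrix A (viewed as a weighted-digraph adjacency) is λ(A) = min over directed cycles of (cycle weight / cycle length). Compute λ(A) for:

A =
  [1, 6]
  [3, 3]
λ(A) = 1

Enumerate directed cycles and compute their means (weight / length). Sample:
  cycle 0 → 0: weight = 1, length = 1, mean = 1/1 ≈ 1.000
  cycle 1 → 1: weight = 3, length = 1, mean = 3/1 ≈ 3.000
  cycle 0 → 1 → 0: weight = 9, length = 2, mean = 9/2 ≈ 4.500
  cycle 1 → 0 → 1: weight = 9, length = 2, mean = 9/2 ≈ 4.500
Minimum mean = 1.000, attained e.g. along the cycle 0 → 0 with weight 1 and length 1. So λ(A) = 1/1 = 1.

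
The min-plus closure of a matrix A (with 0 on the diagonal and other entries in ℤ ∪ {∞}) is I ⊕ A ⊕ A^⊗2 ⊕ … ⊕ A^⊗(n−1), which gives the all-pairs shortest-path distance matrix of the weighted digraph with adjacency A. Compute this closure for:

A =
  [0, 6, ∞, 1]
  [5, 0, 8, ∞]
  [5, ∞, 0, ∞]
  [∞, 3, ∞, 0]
Closure =
  [0, 4, 12, 1]
  [5, 0, 8, 6]
  [5, 9, 0, 6]
  [8, 3, 11, 0]

This is the Floyd-Warshall all-pairs shortest-path computation. For each intermediate vertex k = 0, 1, …, 3, update dist[i][j] ← min(dist[i][j], dist[i][k] + dist[k][j]). The final matrix gives, for each (i, j), the minimum total weight of any directed path from i to j (possibly empty when i = j).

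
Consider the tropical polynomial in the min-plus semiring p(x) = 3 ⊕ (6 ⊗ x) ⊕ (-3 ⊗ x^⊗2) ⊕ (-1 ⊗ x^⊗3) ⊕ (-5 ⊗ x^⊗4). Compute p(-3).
p(-3) = -17

A tropical monomial a ⊗ x^⊗i evaluates to a + i · x. Evaluating each term at x = -3:
  Term 0 contributes 3 + 0 · -3 = 3
  Term 1 contributes 6 + 1 · -3 = 3
  Term 2 contributes -3 + 2 · -3 = -9
  Term 3 contributes -1 + 3 · -3 = -10
  Term 4 contributes -5 + 4 · -3 = -17
p(-3) = ⊕ of these = min[3, 3, -9, -10, -17] = -17.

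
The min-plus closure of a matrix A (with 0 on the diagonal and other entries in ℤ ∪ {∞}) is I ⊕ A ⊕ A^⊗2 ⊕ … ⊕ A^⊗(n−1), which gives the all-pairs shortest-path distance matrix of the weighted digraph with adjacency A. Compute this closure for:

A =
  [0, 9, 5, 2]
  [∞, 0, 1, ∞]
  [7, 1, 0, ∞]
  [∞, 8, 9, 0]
Closure =
  [0, 6, 5, 2]
  [8, 0, 1, 10]
  [7, 1, 0, 9]
  [16, 8, 9, 0]

This is the Floyd-Warshall all-pairs shortest-path computation. For each intermediate vertex k = 0, 1, …, 3, update dist[i][j] ← min(dist[i][j], dist[i][k] + dist[k][j]). The final matrix gives, for each (i, j), the minimum total weight of any directed path from i to j (possibly empty when i = j).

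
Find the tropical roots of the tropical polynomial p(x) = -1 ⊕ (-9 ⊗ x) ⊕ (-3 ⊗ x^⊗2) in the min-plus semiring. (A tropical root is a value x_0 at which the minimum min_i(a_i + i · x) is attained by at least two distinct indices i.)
Roots: {-6, 8}

Each tropical root is a break point of the lower envelope of the lines y = a_i + i · x (there are 3 lines, with slopes 0, 1, ..., 2). Only the lines that attain the minimum somewhere contribute to roots; other lines are dominated. Here the surviving (envelope) indices are i = 2, i = 1, i = 0.
Intersections between consecutive envelope lines give the roots: for adjacent envelope indices i < j the intersection is x = (a_i − a_j) / (j − i). Reading off the sorted break points: {-6, 8}.
Verification: at each break x_0, at least two indices attain the minimum of min_i(a_i + i · x_0).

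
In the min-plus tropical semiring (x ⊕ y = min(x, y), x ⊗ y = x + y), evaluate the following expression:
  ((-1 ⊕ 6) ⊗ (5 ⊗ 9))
((-1 ⊕ 6) ⊗ (5 ⊗ 9)) = 13

Expand innermost to outermost. Recall ⊕ takes the minimum of its arguments and ⊗ takes their sum. Working out the expression ((-1 ⊕ 6) ⊗ (5 ⊗ 9)) gives 13.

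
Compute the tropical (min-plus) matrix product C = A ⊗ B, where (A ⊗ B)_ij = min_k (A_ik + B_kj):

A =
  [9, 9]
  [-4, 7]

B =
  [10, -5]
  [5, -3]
A ⊗ B =
  [14, 4]
  [6, -9]

Apply the min-plus product entry-by-entry:
  C[0][0] = min over k of (A[0][0] + B[0][0] = 9 + 10 = 19, A[0][1] + B[1][0] = 9 + 5 = 14) = 14 (attained at k = 1)
  C[0][1] = min over k of (A[0][0] + B[0][1] = 9 + -5 = 4, A[0][1] + B[1][1] = 9 + -3 = 6) = 4 (attained at k = 0)
  C[1][0] = min over k of (A[1][0] + B[0][0] = -4 + 10 = 6, A[1][1] + B[1][0] = 7 + 5 = 12) = 6 (attained at k = 0)
  C[1][1] = min over k of (A[1][0] + B[0][1] = -4 + -5 = -9, A[1][1] + B[1][1] = 7 + -3 = 4) = -9 (attained at k = 0)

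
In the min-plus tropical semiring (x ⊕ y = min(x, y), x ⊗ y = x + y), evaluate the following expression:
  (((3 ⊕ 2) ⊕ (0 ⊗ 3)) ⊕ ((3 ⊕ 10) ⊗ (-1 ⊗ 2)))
(((3 ⊕ 2) ⊕ (0 ⊗ 3)) ⊕ ((3 ⊕ 10) ⊗ (-1 ⊗ 2))) = 2

Expand innermost to outermost. Recall ⊕ takes the minimum of its arguments and ⊗ takes their sum. Working out the expression (((3 ⊕ 2) ⊕ (0 ⊗ 3)) ⊕ ((3 ⊕ 10) ⊗ (-1 ⊗ 2))) gives 2.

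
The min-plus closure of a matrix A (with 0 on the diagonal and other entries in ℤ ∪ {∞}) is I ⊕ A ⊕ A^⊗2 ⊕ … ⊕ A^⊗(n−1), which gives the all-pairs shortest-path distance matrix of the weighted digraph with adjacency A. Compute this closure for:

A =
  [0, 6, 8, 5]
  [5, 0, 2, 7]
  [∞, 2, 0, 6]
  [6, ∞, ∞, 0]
Closure =
  [0, 6, 8, 5]
  [5, 0, 2, 7]
  [7, 2, 0, 6]
  [6, 12, 14, 0]

This is the Floyd-Warshall all-pairs shortest-path computation. For each intermediate vertex k = 0, 1, …, 3, update dist[i][j] ← min(dist[i][j], dist[i][k] + dist[k][j]). The final matrix gives, for each (i, j), the minimum total weight of any directed path from i to j (possibly empty when i = j).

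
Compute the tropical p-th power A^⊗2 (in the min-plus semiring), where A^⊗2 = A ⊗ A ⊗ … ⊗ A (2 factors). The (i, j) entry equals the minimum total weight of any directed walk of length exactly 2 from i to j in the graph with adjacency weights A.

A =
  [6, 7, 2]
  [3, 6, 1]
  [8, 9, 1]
A^⊗2 =
  [10, 11, 3]
  [9, 10, 2]
  [9, 10, 2]

Each entry (A^⊗2)_ij equals the minimum over all length-2 walks i = v_0 → v_1 → … → v_2 = j of Σ_t A[v_t][v_{t+1}]. For example, for (i, j) = (0, 2) we minimise over 3 possible intermediate vertex sequences; the minimum is 3, attained along the walk 0 → 2 → 2.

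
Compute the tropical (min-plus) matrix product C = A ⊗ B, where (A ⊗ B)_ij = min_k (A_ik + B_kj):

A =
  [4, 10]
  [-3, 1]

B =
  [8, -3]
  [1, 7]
A ⊗ B =
  [11, 1]
  [2, -6]

Apply the min-plus product entry-by-entry:
  C[0][0] = min over k of (A[0][0] + B[0][0] = 4 + 8 = 12, A[0][1] + B[1][0] = 10 + 1 = 11) = 11 (attained at k = 1)
  C[0][1] = min over k of (A[0][0] + B[0][1] = 4 + -3 = 1, A[0][1] + B[1][1] = 10 + 7 = 17) = 1 (attained at k = 0)
  C[1][0] = min over k of (A[1][0] + B[0][0] = -3 + 8 = 5, A[1][1] + B[1][0] = 1 + 1 = 2) = 2 (attained at k = 1)
  C[1][1] = min over k of (A[1][0] + B[0][1] = -3 + -3 = -6, A[1][1] + B[1][1] = 1 + 7 = 8) = -6 (attained at k = 0)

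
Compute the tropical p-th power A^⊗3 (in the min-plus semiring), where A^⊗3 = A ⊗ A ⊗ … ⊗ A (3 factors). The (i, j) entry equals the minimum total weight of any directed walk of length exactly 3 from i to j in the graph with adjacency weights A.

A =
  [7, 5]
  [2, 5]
A^⊗3 =
  [12, 12]
  [9, 12]

Each entry (A^⊗3)_ij equals the minimum over all length-3 walks i = v_0 → v_1 → … → v_3 = j of Σ_t A[v_t][v_{t+1}]. For example, for (i, j) = (0, 1) we minimise over 4 possible intermediate vertex sequences; the minimum is 12, attained along the walk 0 → 1 → 0 → 1.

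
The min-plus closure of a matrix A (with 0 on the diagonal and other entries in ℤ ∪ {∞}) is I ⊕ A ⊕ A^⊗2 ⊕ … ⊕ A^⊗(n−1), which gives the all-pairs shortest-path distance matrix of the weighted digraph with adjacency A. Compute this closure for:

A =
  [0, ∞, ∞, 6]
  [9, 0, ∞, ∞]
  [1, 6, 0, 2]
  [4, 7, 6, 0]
Closure =
  [0, 13, 12, 6]
  [9, 0, 21, 15]
  [1, 6, 0, 2]
  [4, 7, 6, 0]

This is the Floyd-Warshall all-pairs shortest-path computation. For each intermediate vertex k = 0, 1, …, 3, update dist[i][j] ← min(dist[i][j], dist[i][k] + dist[k][j]). The final matrix gives, for each (i, j), the minimum total weight of any directed path from i to j (possibly empty when i = j).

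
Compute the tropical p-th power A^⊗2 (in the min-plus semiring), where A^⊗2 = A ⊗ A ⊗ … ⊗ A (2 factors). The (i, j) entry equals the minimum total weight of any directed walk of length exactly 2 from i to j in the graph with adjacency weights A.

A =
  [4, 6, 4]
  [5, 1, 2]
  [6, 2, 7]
A^⊗2 =
  [8, 6, 8]
  [6, 2, 3]
  [7, 3, 4]

Each entry (A^⊗2)_ij equals the minimum over all length-2 walks i = v_0 → v_1 → … → v_2 = j of Σ_t A[v_t][v_{t+1}]. For example, for (i, j) = (0, 2) we minimise over 3 possible intermediate vertex sequences; the minimum is 8, attained along the walk 0 → 0 → 2.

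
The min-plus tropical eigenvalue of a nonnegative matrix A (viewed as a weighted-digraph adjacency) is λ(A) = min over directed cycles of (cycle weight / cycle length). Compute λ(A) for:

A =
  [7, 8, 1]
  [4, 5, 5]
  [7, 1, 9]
λ(A) = 2

Enumerate directed cycles and compute their means (weight / length). Sample:
  cycle 0 → 0: weight = 7, length = 1, mean = 7/1 ≈ 7.000
  cycle 1 → 1: weight = 5, length = 1, mean = 5/1 ≈ 5.000
  cycle 2 → 2: weight = 9, length = 1, mean = 9/1 ≈ 9.000
  cycle 0 → 1 → 0: weight = 12, length = 2, mean = 12/2 ≈ 6.000
  cycle 0 → 2 → 0: weight = 8, length = 2, mean = 8/2 ≈ 4.000
  cycle 1 → 0 → 1: weight = 12, length = 2, mean = 12/2 ≈ 6.000
Minimum mean = 2.000, attained e.g. along the cycle 0 → 2 → 1 → 0 with weight 6 and length 3. So λ(A) = 6/3 = 2.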